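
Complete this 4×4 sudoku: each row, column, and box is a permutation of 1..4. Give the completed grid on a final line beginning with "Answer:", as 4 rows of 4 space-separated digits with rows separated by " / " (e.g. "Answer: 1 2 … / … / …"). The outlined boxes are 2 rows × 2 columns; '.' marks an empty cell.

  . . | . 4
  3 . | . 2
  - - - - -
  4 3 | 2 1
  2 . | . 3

Step 1. [r1c1∈{1}] r1c1's peers cover all but 1 ⇒ r1c1=1.
Step 2. [r2c2∈{4}] nothing but 4 survives at r2c2, so r2c2=4.
Step 3. [r1c2∈{2}] only 2 remains possible at r1c2 ⇒ r1c2=2.
Step 4. [r4c3∈{4}] nothing but 4 survives at r4c3. So r4c3=4.
Step 5. [r1c3∈{3}] only 3 remains possible at r1c3, so r1c3=3.
Step 6. [r4c2∈{1}] r4c2 is down to just 1, so r4c2=1.
Step 7. [r2c3∈{1}] r2c3's peers cover all but 1 ⇒ r2c3=1.

Answer: 1 2 3 4 / 3 4 1 2 / 4 3 2 1 / 2 1 4 3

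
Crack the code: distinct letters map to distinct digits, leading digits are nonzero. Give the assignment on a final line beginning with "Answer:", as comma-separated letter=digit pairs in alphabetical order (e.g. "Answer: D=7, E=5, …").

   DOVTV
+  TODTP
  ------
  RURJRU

Step 1. [R] R is the leading digit of a 6-digit sum of two 5-digit numbers; the final carry is exactly 1 ⇒ R=1.
Step 2. [col 1: V + P ≡ U (mod 10)] no forcing yet in column 1 (carry-in 0); V=8 is free and consistent — try it ⇒ V=8.
Step 3. [col 1: V + P ≡ U (mod 10)] no forcing yet in column 1 (carry-in 0); P=4 is free and consistent — try it ⇒ P=4.
Step 4. [col 1: V + P ≡ U (mod 10)] column 1: given V=8, P=4, carry-in 0, and digits 1,4,8 already taken and all letters distinct, V+P≡U (mod 10) forces U=2, so U=2.
Step 5. [col 2: T + T ≡ R (mod 10)] several values work for T in column 2 (T + T ≡ R (mod 10), carry-in 1); try T=5, so T=5.
Step 6. [col 3: V + D ≡ J (mod 10)] column 3 (V + D ≡ J (mod 10), carry-in 1) doesn't pin D yet; pick D=7 and continue. So D=7.
Step 7. [col 3: V + D ≡ J (mod 10)] from column 3 (V=8, D=7, carry-in 1, digits 1,2,4,5,7,8 already taken and all letters distinct): J must equal 6. So J=6.
Step 8. [col 4: O + O ≡ R (mod 10)] from column 4 (R=1, carry-in 1, digits 1,2,4,5,6,7,8 already taken and all letters distinct): O must equal 0, so O=0.

Answer: D=7, J=6, O=0, P=4, R=1, T=5, U=2, V=8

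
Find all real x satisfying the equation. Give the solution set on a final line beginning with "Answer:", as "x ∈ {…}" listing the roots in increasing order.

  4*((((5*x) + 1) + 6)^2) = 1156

Step 1. [4*((((5*x) + 1) + 6)^2) = 1156] 4·(inner) — divide through by 4. So div: (((5*x) + 1) + 6)^2 = 289.
Step 2. [(((5*x) + 1) + 6)^2 = 289] LHS squared, RHS 289 ≥ 0: apply √ (±), so sqrt: ((5*x) + 1) + 6 = 17 or -17.
Step 3. [((5*x) + 1) + 6 = 17 or -17] peel the +6: subtract 6 from each side. So sub: (5*x) + 1 = 11 or -23.
Step 4. [(5*x) + 1 = 11 or -23] the outer +1 inverts by subtracting 1. So sub: 5*x = 10 or -24.
Step 5. [5*x = 10 or -24] leading coefficient 5: divide by 5. So div: x = 2 or -24/5.

Answer: x ∈ {-24/5, 2}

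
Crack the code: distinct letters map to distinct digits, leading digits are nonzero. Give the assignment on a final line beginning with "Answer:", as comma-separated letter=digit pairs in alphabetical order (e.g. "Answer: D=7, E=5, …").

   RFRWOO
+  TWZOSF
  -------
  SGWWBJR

Step 1. [col 1: O + F ≡ R (mod 10)] R=7 is one option consistent with column 1 (O + F ≡ R (mod 10), carry-in 0) — take it, so R=7.
Step 2. [col 1: O + F ≡ R (mod 10)] several values work for F in column 1 (O + F ≡ R (mod 10), carry-in 0); try F=9. So F=9.
Step 3. [col 1: O + F ≡ R (mod 10)] column 1: given F=9, R=7, carry-in 0, and digits 7,9 already taken and all letters distinct, O+F≡R (mod 10) forces O=8 ⇒ O=8.
Step 4. [col 2: O + S ≡ J (mod 10)] S=1 is one option consistent with column 2 (O + S ≡ J (mod 10), carry-in 1) — take it. So S=1.
Step 5. [col 2: O + S ≡ J (mod 10)] column 2 reads O+S+carry(1)=J with O=8, S=1; with digits 1,7,8,9 already taken and all letters distinct, the only value for J is 0. So J=0.
Step 6. [col 3: W + O ≡ B (mod 10)] column 3 (W + O ≡ B (mod 10), carry-in 1) doesn't pin B yet; pick B=2 and continue ⇒ B=2.
Step 7. [col 3: W + O ≡ B (mod 10)] column 3 reads W+O+carry(1)=B with O=8, B=2; with digits 0,1,2,7,8,9 already taken and all letters distinct, the only value for W is 3. So W=3.
Step 8. [col 4: R + Z ≡ W (mod 10)] column 4: given R=7, W=3, carry-in 1, and digits 0,1,2,3,7,8,9 already taken and all letters distinct, R+Z≡W (mod 10) forces Z=5. So Z=5.
Step 9. [col 6: R + T ≡ G (mod 10)] column 6: given R=7, carry-in 1, and digits 0,1,2,3,5,7,8,9 already taken and all letters distinct, R+T≡G (mod 10) forces G=4, so G=4.
Step 10. [col 6: R + T ≡ G (mod 10)] from column 6 (R=7, G=4, carry-in 1, digits 0,1,2,3,4,5,7,8,9 already taken and all letters distinct): T must equal 6, so T=6.

Answer: B=2, F=9, G=4, J=0, O=8, R=7, S=1, T=6, W=3, Z=5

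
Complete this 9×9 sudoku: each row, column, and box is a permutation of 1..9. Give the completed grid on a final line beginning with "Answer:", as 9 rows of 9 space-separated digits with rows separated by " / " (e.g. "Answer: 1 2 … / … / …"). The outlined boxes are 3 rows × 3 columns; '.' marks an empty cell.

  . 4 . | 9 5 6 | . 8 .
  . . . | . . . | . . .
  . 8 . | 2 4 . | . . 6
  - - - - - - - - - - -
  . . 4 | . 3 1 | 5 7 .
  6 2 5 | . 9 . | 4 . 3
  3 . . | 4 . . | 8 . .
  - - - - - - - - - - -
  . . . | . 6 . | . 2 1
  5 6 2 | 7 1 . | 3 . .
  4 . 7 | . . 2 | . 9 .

Step 1. [r2c4∈{1,3,8}] across col 4, 1 lands solely at r2c4. So r2c4=1.
Step 2. [r9c5∈{8}] nothing but 8 survives at r9c5 ⇒ r9c5=8.
Step 3. [r2c5∈{7}] nothing but 7 survives at r2c5, so r2c5=7.
Step 4. [r4c2∈{9}] r4c2's peers cover all but 9 ⇒ r4c2=9.
Step 5. [r7c2∈{3}] r7c2 is down to just 3 ⇒ r7c2=3.
Step 6. [r3c8∈{1,3,5}] 5 has one home in row 3: r3c8, so r3c8=5.
Step 7. [r1c9∈{2,7}] col 9 places 7 nowhere but r1c9 ⇒ r1c9=7.
Step 8. [r6c3∈{1}] r6c3 is down to just 1. So r6c3=1.
Step 9. [r7c6∈{4,5,9}] across row 7, 4 lands solely at r7c6. So r7c6=4.
Step 10. [r2c8∈{3,4}] 3 has one home in col 8: r2c8, so r2c8=3.
Step 11. [r2c9∈{2,4,9}] row 2 places 4 nowhere but r2c9, so r2c9=4.
Step 12. [r5c4∈{8}] only 8 remains possible at r5c4 ⇒ r5c4=8.
Step 13. [r7c3∈{8,9}] r7c3 is the only open cell in col 3 admitting 8, so r7c3=8.
Step 14. [r3c1∈{1,7,9}] 7 has one home in row 3: r3c1, so r3c1=7.
Step 15. [r1c1∈{1,2}] col 1 places 1 nowhere but r1c1 ⇒ r1c1=1.
Step 16. [r2c1∈{2,9}] 2 has one home in col 1: r2c1. So r2c1=2.
Step 17. [r2c7∈{9}] nothing but 9 survives at r2c7. So r2c7=9.
Step 18. [r3c6∈{3}] r3c6 is down to just 3 ⇒ r3c6=3.
Step 19. [r6c6∈{5,7}] row 6 places 5 nowhere but r6c6. So r6c6=5.
Step 20. [r6c5∈{2}] r6c5 is down to just 2. So r6c5=2.
Step 21. [r7c4∈{5}] nothing but 5 survives at r7c4, so r7c4=5.
Step 22. [r2c2∈{5}] only 5 remains possible at r2c2, so r2c2=5.
Step 23. [r6c2∈{7}] r6c2 is down to just 7 ⇒ r6c2=7.
Step 24. [r9c4∈{3}] r9c4 is down to just 3 ⇒ r9c4=3.
Step 25. [r8c9∈{8}] r8c9 is down to just 8, so r8c9=8.
Step 26. [r4c1∈{8}] r4c1's peers cover all but 8 ⇒ r4c1=8.
Step 27. [r2c3∈{6}] only 6 remains possible at r2c3 ⇒ r2c3=6.
Step 28. [r2c6∈{8}] only 8 remains possible at r2c6 ⇒ r2c6=8.
Step 29. [r7c7∈{7}] only 7 remains possible at r7c7. So r7c7=7.
Step 30. [r1c3∈{3}] nothing but 3 survives at r1c3. So r1c3=3.
Step 31. [r9c9∈{5}] only 5 remains possible at r9c9 ⇒ r9c9=5.
Step 32. [r4c4∈{6}] r4c4 is down to just 6, so r4c4=6.
Step 33. [r6c8∈{6}] r6c8 is down to just 6, so r6c8=6.
Step 34. [r7c1∈{9}] r7c1's peers cover all but 9, so r7c1=9.
Step 35. [r8c6∈{9}] r8c6's peers cover all but 9 ⇒ r8c6=9.
Step 36. [r5c8∈{1}] r5c8's peers cover all but 1, so r5c8=1.
Step 37. [r8c8∈{4}] r8c8 is down to just 4. So r8c8=4.
Step 38. [r5c6∈{7}] r5c6 has the single candidate 7, so r5c6=7.
Step 39. [r1c7∈{2}] r1c7 has the single candidate 2, so r1c7=2.
Step 40. [r9c7∈{6}] r9c7 is down to just 6. So r9c7=6.
Step 41. [r3c7∈{1}] only 1 remains possible at r3c7. So r3c7=1.
Step 42. [r4c9∈{2}] r4c9's peers cover all but 2, so r4c9=2.
Step 43. [r9c2∈{1}] r9c2 has the single candidate 1, so r9c2=1.
Step 44. [r6c9∈{9}] only 9 remains possible at r6c9, so r6c9=9.
Step 45. [r3c3∈{9}] only 9 remains possible at r3c3 ⇒ r3c3=9.

Answer: 1 4 3 9 5 6 2 8 7 / 2 5 6 1 7 8 9 3 4 / 7 8 9 2 4 3 1 5 6 / 8 9 4 6 3 1 5 7 2 / 6 2 5 8 9 7 4 1 3 / 3 7 1 4 2 5 8 6 9 / 9 3 8 5 6 4 7 2 1 / 5 6 2 7 1 9 3 4 8 / 4 1 7 3 8 2 6 9 5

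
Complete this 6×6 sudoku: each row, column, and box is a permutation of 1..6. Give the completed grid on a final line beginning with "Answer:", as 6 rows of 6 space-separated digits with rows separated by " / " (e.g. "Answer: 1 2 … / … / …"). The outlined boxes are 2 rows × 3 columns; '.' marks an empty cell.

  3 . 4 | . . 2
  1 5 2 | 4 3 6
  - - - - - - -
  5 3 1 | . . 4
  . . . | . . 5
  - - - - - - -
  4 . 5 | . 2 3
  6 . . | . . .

Step 1. [r6c6∈{1}] only 1 remains possible at r6c6 ⇒ r6c6=1.
Step 2. [r3c5∈{6}] r3c5's peers cover all but 6 ⇒ r3c5=6.
Step 3. [r6c4∈{5}] r6c4 has the single candidate 5, so r6c4=5.
Step 4. [r1c4∈{1}] r1c4 has the single candidate 1 ⇒ r1c4=1.
Step 5. [r4c1∈{2}] nothing but 2 survives at r4c1 ⇒ r4c1=2.
Step 6. [r1c2∈{6}] nothing but 6 survives at r1c2. So r1c2=6.
Step 7. [r3c4∈{2}] only 2 remains possible at r3c4 ⇒ r3c4=2.
Step 8. [r6c2∈{2}] r6c2's peers cover all but 2, so r6c2=2.
Step 9. [r6c3∈{3}] only 3 remains possible at r6c3. So r6c3=3.
Step 10. [r4c5∈{1}] only 1 remains possible at r4c5 ⇒ r4c5=1.
Step 11. [r4c3∈{6}] r4c3 is down to just 6 ⇒ r4c3=6.
Step 12. [r5c4∈{6}] r5c4 is down to just 6. So r5c4=6.
Step 13. [r4c2∈{4}] r4c2 has the single candidate 4 ⇒ r4c2=4.
Step 14. [r1c5∈{5}] nothing but 5 survives at r1c5 ⇒ r1c5=5.
Step 15. [r6c5∈{4}] nothing but 4 survives at r6c5 ⇒ r6c5=4.
Step 16. [r4c4∈{3}] nothing but 3 survives at r4c4 ⇒ r4c4=3.
Step 17. [r5c2∈{1}] r5c2 has the single candidate 1, so r5c2=1.

Answer: 3 6 4 1 5 2 / 1 5 2 4 3 6 / 5 3 1 2 6 4 / 2 4 6 3 1 5 / 4 1 5 6 2 3 / 6 2 3 5 4 1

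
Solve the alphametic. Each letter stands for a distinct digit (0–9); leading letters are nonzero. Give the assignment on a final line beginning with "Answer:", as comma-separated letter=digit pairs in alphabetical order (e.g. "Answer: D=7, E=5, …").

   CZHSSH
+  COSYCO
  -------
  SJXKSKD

Step 1. [col 1: H + O ≡ D (mod 10)] O=5 is one option consistent with column 1 (H + O ≡ D (mod 10), carry-in 0) — take it ⇒ O=5.
Step 2. [S] the sum has 7 digits but both addends have 6; that extra leading digit S is the final carry, namely 1 ⇒ S=1.
Step 3. [col 1: H + O ≡ D (mod 10)] column 1 (H + O ≡ D (mod 10), carry-in 0) doesn't pin H yet; pick H=7 and continue. So H=7.
Step 4. [col 1: H + O ≡ D (mod 10)] column 1 reads H+O+carry(0)=D with H=7, O=5; with digits 1,5,7 already taken and all letters distinct, the only value for D is 2 ⇒ D=2.
Step 5. [col 2: S + C ≡ K (mod 10)] no forcing yet in column 2 (carry-in 1); C=6 is free and consistent — try it, so C=6.
Step 6. [col 2: S + C ≡ K (mod 10)] from column 2 (S=1, C=6, carry-in 1, digits 1,2,5,6,7 already taken and all letters distinct): K must equal 8. So K=8.
Step 7. [col 3: S + Y ≡ S (mod 10)] column 3: given S=1, carry-in 0, and digits 1,2,5,6,7,8 already taken and all letters distinct, S+Y≡S (mod 10) forces Y=0, so Y=0.
Step 8. [col 5: Z + O ≡ X (mod 10)] no forcing yet in column 5 (carry-in 0); X=4 is free and consistent — try it. So X=4.
Step 9. [col 5: Z + O ≡ X (mod 10)] column 5 reads Z+O+carry(0)=X with O=5, X=4; with digits 0,1,2,4,5,6,7,8 already taken and all letters distinct, the only value for Z is 9 ⇒ Z=9.
Step 10. [col 6: C + C ≡ J (mod 10)] from column 6 (C=6, carry-in 1, digits 0,1,2,4,5,6,7,8,9 already taken and all letters distinct): J must equal 3. So J=3.

Answer: C=6, D=2, H=7, J=3, K=8, O=5, S=1, X=4, Y=0, Z=9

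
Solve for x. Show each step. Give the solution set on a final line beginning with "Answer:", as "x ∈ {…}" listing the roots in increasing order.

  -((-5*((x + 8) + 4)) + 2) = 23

Step 1. [-((-5*((x + 8) + 4)) + 2) = 23] LHS negated; negate both sides. So neg: (-5*((x + 8) + 4)) + 2 = -23.
Step 2. [(-5*((x + 8) + 4)) + 2 = -23] +2 is outermost — subtract 2 both sides. So sub: -5*((x + 8) + 4) = -25.
Step 3. [-5*((x + 8) + 4) = -25] -5·(inner) — divide through by -5 ⇒ div: (x + 8) + 4 = 5.
Step 4. [(x + 8) + 4 = 5] +4 is outermost — subtract 4 both sides ⇒ sub: x + 8 = 1.
Step 5. [x + 8 = 1] subtract 8: x sits inside (… + 8), so sub: x = -7.

Answer: x ∈ {-7}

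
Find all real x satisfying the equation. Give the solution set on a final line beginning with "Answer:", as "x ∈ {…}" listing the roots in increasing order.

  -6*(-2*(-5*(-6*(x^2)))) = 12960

Step 1. [-6*(-2*(-5*(-6*(x^2)))) = 12960] -6 out front; divide by -6 ⇒ div: -2*(-5*(-6*(x^2))) = -2160.
Step 2. [-2*(-5*(-6*(x^2))) = -2160] -2·(inner) — divide through by -2 ⇒ div: -5*(-6*(x^2)) = 1080.
Step 3. [-5*(-6*(x^2)) = 1080] leading coefficient -5: divide by -5, so div: -6*(x^2) = -216.
Step 4. [-6*(x^2) = -216] leading coefficient -6: divide by -6. So div: x^2 = 36.
Step 5. [x^2 = 36] 36 ≥ 0, LHS is (·)² — take ±√ ⇒ sqrt: x = 6 or -6.

Answer: x ∈ {-6, 6}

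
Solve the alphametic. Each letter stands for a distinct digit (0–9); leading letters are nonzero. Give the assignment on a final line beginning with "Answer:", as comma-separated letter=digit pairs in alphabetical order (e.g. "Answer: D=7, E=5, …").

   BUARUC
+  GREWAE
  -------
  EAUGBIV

Step 1. [col 1: C + E ≡ V (mod 10)] no forcing yet in column 1 (carry-in 0); E=1 is free and consistent — try it, so E=1.
Step 2. [col 1: C + E ≡ V (mod 10)] column 1 (C + E ≡ V (mod 10), carry-in 0) doesn't pin V yet; pick V=4 and continue ⇒ V=4.
Step 3. [col 1: C + E ≡ V (mod 10)] from column 1 (E=1, V=4, carry-in 0, digits 1,4 already taken and all letters distinct): C must equal 3, so C=3.
Step 4. [col 2: U + A ≡ I (mod 10)] several values work for A in column 2 (U + A ≡ I (mod 10), carry-in 0); try A=5 ⇒ A=5.
Step 5. [col 2: U + A ≡ I (mod 10)] I=2 is one option consistent with column 2 (U + A ≡ I (mod 10), carry-in 0) — take it ⇒ I=2.
Step 6. [col 2: U + A ≡ I (mod 10)] from column 2 (A=5, I=2, carry-in 0, digits 1,2,3,4,5 already taken and all letters distinct): U must equal 7. So U=7.
Step 7. [col 3: R + W ≡ B (mod 10)] from column 3 (nothing yet, carry-in 1, digits 1,2,3,4,5,7 already taken and all letters distinct): B must equal 9, so B=9.
Step 8. [col 3: R + W ≡ B (mod 10)] W=8 is one option consistent with column 3 (R + W ≡ B (mod 10), carry-in 1) — take it. So W=8.
Step 9. [col 3: R + W ≡ B (mod 10)] column 3: given W=8, B=9, carry-in 1, and digits 1,2,3,4,5,7,8,9 already taken and all letters distinct, R+W≡B (mod 10) forces R=0. So R=0.
Step 10. [col 4: A + E ≡ G (mod 10)] column 4: given A=5, E=1, carry-in 0, and digits 0,1,2,3,4,5,7,8,9 already taken and all letters distinct, A+E≡G (mod 10) forces G=6. So G=6.

Answer: A=5, B=9, C=3, E=1, G=6, I=2, R=0, U=7, V=4, W=8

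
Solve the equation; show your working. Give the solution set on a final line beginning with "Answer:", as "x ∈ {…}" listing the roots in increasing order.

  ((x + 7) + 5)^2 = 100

Step 1. [((x + 7) + 5)^2 = 100] LHS squared, RHS 100 ≥ 0: apply √ (±), so sqrt: (x + 7) + 5 = 10 or -10.
Step 2. [(x + 7) + 5 = 10 or -10] 5 comes off first (subtract 5) ⇒ sub: x + 7 = 5 or -15.
Step 3. [x + 7 = 5 or -15] 7 comes off first (subtract 7). So sub: x = -2 or -22.

Answer: x ∈ {-22, -2}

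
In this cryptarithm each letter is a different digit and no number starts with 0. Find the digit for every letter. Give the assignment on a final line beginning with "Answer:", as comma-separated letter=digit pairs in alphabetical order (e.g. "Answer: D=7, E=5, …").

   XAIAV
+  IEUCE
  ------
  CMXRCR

Step 1. [col 1: V + E ≡ R (mod 10)] R=7 is one option consistent with column 1 (V + E ≡ R (mod 10), carry-in 0) — take it ⇒ R=7.
Step 2. [col 1: V + E ≡ R (mod 10)] E=5 is one option consistent with column 1 (V + E ≡ R (mod 10), carry-in 0) — take it ⇒ E=5.
Step 3. [col 1: V + E ≡ R (mod 10)] from column 1 (E=5, R=7, carry-in 0, digits 5,7 already taken and all letters distinct): V must equal 2, so V=2.
Step 4. [col 2: A + C ≡ C (mod 10)] column 2 reads A+C+carry(0)=C with nothing yet; with digits 2,5,7 already taken and all letters distinct, the only value for A is 0 ⇒ A=0.
Step 5. [col 2: A + C ≡ C (mod 10)] no forcing yet in column 2 (carry-in 0); C=1 is free and consistent — try it, so C=1.
Step 6. [col 3: I + U ≡ R (mod 10)] no forcing yet in column 3 (carry-in 0); I=8 is free and consistent — try it. So I=8.
Step 7. [col 3: I + U ≡ R (mod 10)] in column 3 we have I+U≡R with carry-in 0; given I=8, R=7 and digits 0,1,2,5,7,8 already taken and all letters distinct, that pins U to 9, so U=9.
Step 8. [col 4: A + E ≡ X (mod 10)] column 4 reads A+E+carry(1)=X with A=0, E=5; with digits 0,1,2,5,7,8,9 already taken and all letters distinct, the only value for X is 6, so X=6.
Step 9. [col 5: X + I ≡ M (mod 10)] from column 5 (X=6, I=8, carry-in 0, digits 0,1,2,5,6,7,8,9 already taken and all letters distinct): M must equal 4 ⇒ M=4.

Answer: A=0, C=1, E=5, I=8, M=4, R=7, U=9, V=2, X=6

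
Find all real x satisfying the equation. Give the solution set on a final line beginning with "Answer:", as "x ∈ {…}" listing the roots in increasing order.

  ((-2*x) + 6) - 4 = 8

Step 1. [((-2*x) + 6) - 4 = 8] peel the -4: add 4 from each side, so sub: (-2*x) + 6 = 12.
Step 2. [(-2*x) + 6 = 12] the outer +6 inverts by subtracting 6 ⇒ sub: -2*x = 6.
Step 3. [-2*x = 6] -2·(inner) — divide through by -2 ⇒ div: x = -3.

Answer: x ∈ {-3}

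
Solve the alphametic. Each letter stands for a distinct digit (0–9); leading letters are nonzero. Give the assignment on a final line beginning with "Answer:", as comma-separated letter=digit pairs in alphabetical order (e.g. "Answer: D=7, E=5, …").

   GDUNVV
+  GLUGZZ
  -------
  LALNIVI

Step 1. [col 1: V + Z ≡ I (mod 10)] several values work for Z in column 1 (V + Z ≡ I (mod 10), carry-in 0); try Z=9 ⇒ Z=9.
Step 2. [L] L is the leading digit of a 7-digit sum of two 6-digit numbers; the final carry is exactly 1 ⇒ L=1.
Step 3. [col 1: V + Z ≡ I (mod 10)] several values work for V in column 1 (V + Z ≡ I (mod 10), carry-in 0); try V=5. So V=5.
Step 4. [col 1: V + Z ≡ I (mod 10)] from column 1 (V=5, Z=9, carry-in 0, digits 1,5,9 already taken and all letters distinct): I must equal 4, so I=4.
Step 5. [col 3: N + G ≡ I (mod 10)] several values work for G in column 3 (N + G ≡ I (mod 10), carry-in 1); try G=6. So G=6.
Step 6. [col 3: N + G ≡ I (mod 10)] column 3 reads N+G+carry(1)=I with G=6, I=4; with digits 1,4,5,6,9 already taken and all letters distinct, the only value for N is 7 ⇒ N=7.
Step 7. [col 4: U + U ≡ N (mod 10)] no forcing yet in column 4 (carry-in 1); U=3 is free and consistent — try it. So U=3.
Step 8. [col 5: D + L ≡ L (mod 10)] column 5: given L=1, carry-in 0, and digits 1,3,4,5,6,7,9 already taken and all letters distinct, D+L≡L (mod 10) forces D=0. So D=0.
Step 9. [col 6: G + G ≡ A (mod 10)] from column 6 (G=6, carry-in 0, digits 0,1,3,4,5,6,7,9 already taken and all letters distinct): A must equal 2. So A=2.

Answer: A=2, D=0, G=6, I=4, L=1, N=7, U=3, V=5, Z=9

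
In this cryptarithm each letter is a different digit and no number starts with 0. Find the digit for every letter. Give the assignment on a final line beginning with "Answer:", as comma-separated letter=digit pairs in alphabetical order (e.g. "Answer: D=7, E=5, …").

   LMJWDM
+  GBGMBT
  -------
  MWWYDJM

Step 1. [col 1: M + T ≡ M (mod 10)] column 1: given nothing yet, carry-in 0, and all letters distinct, none taken yet, M+T≡M (mod 10) forces T=0. So T=0.
Step 2. [col 1: M + T ≡ M (mod 10)] no forcing yet in column 1 (carry-in 0); M=1 is free and consistent — try it ⇒ M=1.
Step 3. [col 2: D + B ≡ J (mod 10)] no forcing yet in column 2 (carry-in 0); D=5 is free and consistent — try it, so D=5.
Step 4. [col 2: D + B ≡ J (mod 10)] several values work for J in column 2 (D + B ≡ J (mod 10), carry-in 0); try J=7 ⇒ J=7.
Step 5. [col 2: D + B ≡ J (mod 10)] from column 2 (D=5, J=7, carry-in 0, digits 0,1,5,7 already taken and all letters distinct): B must equal 2, so B=2.
Step 6. [col 3: W + M ≡ D (mod 10)] column 3: given M=1, D=5, carry-in 0, and digits 0,1,2,5,7 already taken and all letters distinct, W+M≡D (mod 10) forces W=4, so W=4.
Step 7. [col 4: J + G ≡ Y (mod 10)] G=6 is one option consistent with column 4 (J + G ≡ Y (mod 10), carry-in 0) — take it ⇒ G=6.
Step 8. [col 4: J + G ≡ Y (mod 10)] in column 4 we have J+G≡Y with carry-in 0; given J=7, G=6 and digits 0,1,2,4,5,6,7 already taken and all letters distinct, that pins Y to 3 ⇒ Y=3.
Step 9. [col 6: L + G ≡ W (mod 10)] column 6: given G=6, W=4, carry-in 0, and digits 0,1,2,3,4,5,6,7 already taken and all letters distinct, L+G≡W (mod 10) forces L=8, so L=8.

Answer: B=2, D=5, G=6, J=7, L=8, M=1, T=0, W=4, Y=3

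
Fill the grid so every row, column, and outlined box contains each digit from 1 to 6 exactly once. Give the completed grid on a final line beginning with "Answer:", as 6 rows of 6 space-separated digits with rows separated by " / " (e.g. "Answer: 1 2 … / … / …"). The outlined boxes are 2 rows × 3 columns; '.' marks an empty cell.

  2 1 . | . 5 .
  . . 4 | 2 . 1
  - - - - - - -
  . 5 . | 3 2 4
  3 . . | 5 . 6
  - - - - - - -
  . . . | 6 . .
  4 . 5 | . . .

Step 1. [r1c6∈{3}] nothing but 3 survives at r1c6, so r1c6=3.
Step 2. [r5c3∈{1,2,3}] in col 3, 3 fits only at r5c3 ⇒ r5c3=3.
Step 3. [r5c2∈{2}] only 2 remains possible at r5c2, so r5c2=2.
Step 4. [r4c5∈{1}] nothing but 1 survives at r4c5 ⇒ r4c5=1.
Step 5. [r1c3∈{6}] only 6 remains possible at r1c3 ⇒ r1c3=6.
Step 6. [r3c3∈{1}] r3c3's peers cover all but 1. So r3c3=1.
Step 7. [r2c5∈{6}] nothing but 6 survives at r2c5. So r2c5=6.
Step 8. [r2c2∈{3}] only 3 remains possible at r2c2. So r2c2=3.
Step 9. [r1c4∈{4}] r1c4's peers cover all but 4. So r1c4=4.
Step 10. [r6c4∈{1}] r6c4 has the single candidate 1, so r6c4=1.
Step 11. [r2c1∈{5}] nothing but 5 survives at r2c1 ⇒ r2c1=5.
Step 12. [r4c3∈{2}] only 2 remains possible at r4c3. So r4c3=2.
Step 13. [r6c6∈{2}] nothing but 2 survives at r6c6, so r6c6=2.
Step 14. [r5c5∈{4}] r5c5 has the single candidate 4, so r5c5=4.
Step 15. [r4c2∈{4}] only 4 remains possible at r4c2. So r4c2=4.
Step 16. [r6c2∈{6}] r6c2's peers cover all but 6 ⇒ r6c2=6.
Step 17. [r5c1∈{1}] nothing but 1 survives at r5c1, so r5c1=1.
Step 18. [r5c6∈{5}] r5c6 has the single candidate 5, so r5c6=5.
Step 19. [r6c5∈{3}] r6c5 is down to just 3 ⇒ r6c5=3.
Step 20. [r3c1∈{6}] r3c1 is down to just 6 ⇒ r3c1=6.

Answer: 2 1 6 4 5 3 / 5 3 4 2 6 1 / 6 5 1 3 2 4 / 3 4 2 5 1 6 / 1 2 3 6 4 5 / 4 6 5 1 3 2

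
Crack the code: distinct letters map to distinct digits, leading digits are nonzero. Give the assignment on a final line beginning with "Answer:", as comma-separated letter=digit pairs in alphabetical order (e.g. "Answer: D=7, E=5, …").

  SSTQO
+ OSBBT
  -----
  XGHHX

Step 1. [col 1: O + T ≡ X (mod 10)] several values work for T in column 1 (O + T ≡ X (mod 10), carry-in 0); try T=6 ⇒ T=6.
Step 2. [col 1: O + T ≡ X (mod 10)] O=2 is one option consistent with column 1 (O + T ≡ X (mod 10), carry-in 0) — take it. So O=2.
Step 3. [col 1: O + T ≡ X (mod 10)] column 1: given O=2, T=6, carry-in 0, and digits 2,6 already taken and all letters distinct, O+T≡X (mod 10) forces X=8, so X=8.
Step 4. [col 2: Q + B ≡ H (mod 10)] H=0 is one option consistent with column 2 (Q + B ≡ H (mod 10), carry-in 0) — take it. So H=0.
Step 5. [col 2: Q + B ≡ H (mod 10)] Q=7 is one option consistent with column 2 (Q + B ≡ H (mod 10), carry-in 0) — take it ⇒ Q=7.
Step 6. [col 2: Q + B ≡ H (mod 10)] column 2: given Q=7, H=0, carry-in 0, and digits 0,2,6,7,8 already taken and all letters distinct, Q+B≡H (mod 10) forces B=3, so B=3.
Step 7. [col 4: S + S ≡ G (mod 10)] column 4 (S + S ≡ G (mod 10), carry-in 1) doesn't pin G yet; pick G=1 and continue, so G=1.
Step 8. [col 4: S + S ≡ G (mod 10)] from column 4 (G=1, carry-in 1, digits 0,1,2,3,6,7,8 already taken and all letters distinct): S must equal 5, so S=5.

Answer: B=3, G=1, H=0, O=2, Q=7, S=5, T=6, X=8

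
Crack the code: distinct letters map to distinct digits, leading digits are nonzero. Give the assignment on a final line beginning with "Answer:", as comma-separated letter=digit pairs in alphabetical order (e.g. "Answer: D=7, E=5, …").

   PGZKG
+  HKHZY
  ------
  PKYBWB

Step 1. [P] the sum has 6 digits but both addends have 5; that extra leading digit P is the final carry, namely 1, so P=1.
Step 2. [col 1: G + Y ≡ B (mod 10)] column 1 (G + Y ≡ B (mod 10), carry-in 0) doesn't pin Y yet; pick Y=7 and continue ⇒ Y=7.
Step 3. [col 1: G + Y ≡ B (mod 10)] B=3 is one option consistent with column 1 (G + Y ≡ B (mod 10), carry-in 0) — take it ⇒ B=3.
Step 4. [col 1: G + Y ≡ B (mod 10)] from column 1 (Y=7, B=3, carry-in 0, digits 1,3,7 already taken and all letters distinct): G must equal 6. So G=6.
Step 5. [col 2: K + Z ≡ W (mod 10)] several values work for W in column 2 (K + Z ≡ W (mod 10), carry-in 1); try W=5, so W=5.
Step 6. [col 2: K + Z ≡ W (mod 10)] column 2 (K + Z ≡ W (mod 10), carry-in 1) doesn't pin Z yet; pick Z=4 and continue ⇒ Z=4.
Step 7. [col 2: K + Z ≡ W (mod 10)] in column 2 we have K+Z≡W with carry-in 1; given Z=4, W=5 and digits 1,3,4,5,6,7 already taken and all letters distinct, that pins K to 0. So K=0.
Step 8. [col 3: Z + H ≡ B (mod 10)] column 3 reads Z+H+carry(0)=B with Z=4, B=3; with digits 0,1,3,4,5,6,7 already taken and all letters distinct, the only value for H is 9 ⇒ H=9.

Answer: B=3, G=6, H=9, K=0, P=1, W=5, Y=7, Z=4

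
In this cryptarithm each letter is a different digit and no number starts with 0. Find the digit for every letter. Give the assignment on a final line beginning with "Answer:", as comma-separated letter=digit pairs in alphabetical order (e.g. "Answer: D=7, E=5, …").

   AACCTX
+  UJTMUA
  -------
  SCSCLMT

Step 1. [col 1: X + A ≡ T (mod 10)] several values work for X in column 1 (X + A ≡ T (mod 10), carry-in 0); try X=2, so X=2.
Step 2. [col 1: X + A ≡ T (mod 10)] no forcing yet in column 1 (carry-in 0); A=7 is free and consistent — try it, so A=7.
Step 3. [col 1: X + A ≡ T (mod 10)] column 1: given X=2, A=7, carry-in 0, and digits 2,7 already taken and all letters distinct, X+A≡T (mod 10) forces T=9. So T=9.
Step 4. [S] the sum has 7 digits but both addends have 6; that extra leading digit S is the final carry, namely 1. So S=1.
Step 5. [col 2: T + U ≡ M (mod 10)] column 2 (T + U ≡ M (mod 10), carry-in 0) doesn't pin U yet; pick U=6 and continue. So U=6.
Step 6. [col 2: T + U ≡ M (mod 10)] column 2 reads T+U+carry(0)=M with T=9, U=6; with digits 1,2,6,7,9 already taken and all letters distinct, the only value for M is 5, so M=5.
Step 7. [col 3: C + M ≡ L (mod 10)] several values work for C in column 3 (C + M ≡ L (mod 10), carry-in 1); try C=4 ⇒ C=4.
Step 8. [col 3: C + M ≡ L (mod 10)] from column 3 (C=4, M=5, carry-in 1, digits 1,2,4,5,6,7,9 already taken and all letters distinct): L must equal 0 ⇒ L=0.
Step 9. [col 5: A + J ≡ S (mod 10)] in column 5 we have A+J≡S with carry-in 1; given A=7, S=1 and digits 0,1,2,4,5,6,7,9 already taken and all letters distinct, that pins J to 3, so J=3.

Answer: A=7, C=4, J=3, L=0, M=5, S=1, T=9, U=6, X=2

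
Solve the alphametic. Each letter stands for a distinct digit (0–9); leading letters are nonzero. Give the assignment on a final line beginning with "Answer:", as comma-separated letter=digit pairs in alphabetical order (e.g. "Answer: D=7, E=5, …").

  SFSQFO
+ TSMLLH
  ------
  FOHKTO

Step 1. [col 1: O + H ≡ O (mod 10)] column 1 reads O+H+carry(0)=O with nothing yet; with all letters distinct, none taken yet, the only value for H is 0, so H=0.
Step 2. [col 1: O + H ≡ O (mod 10)] column 1 (O + H ≡ O (mod 10), carry-in 0) doesn't pin O yet; pick O=6 and continue, so O=6.
Step 3. [col 2: F + L ≡ T (mod 10)] no forcing yet in column 2 (carry-in 0); T=1 is free and consistent — try it ⇒ T=1.
Step 4. [col 2: F + L ≡ T (mod 10)] no forcing yet in column 2 (carry-in 0); L=8 is free and consistent — try it. So L=8.
Step 5. [col 2: F + L ≡ T (mod 10)] column 2: given L=8, T=1, carry-in 0, and digits 0,1,6,8 already taken and all letters distinct, F+L≡T (mod 10) forces F=3. So F=3.
Step 6. [col 3: Q + L ≡ K (mod 10)] column 3: given L=8, carry-in 1, and digits 0,1,3,6,8 already taken and all letters distinct, Q+L≡K (mod 10) forces K=4 ⇒ K=4.
Step 7. [col 3: Q + L ≡ K (mod 10)] from column 3 (L=8, K=4, carry-in 1, digits 0,1,3,4,6,8 already taken and all letters distinct): Q must equal 5, so Q=5.
Step 8. [col 4: S + M ≡ H (mod 10)] several values work for S in column 4 (S + M ≡ H (mod 10), carry-in 1); try S=2 ⇒ S=2.
Step 9. [col 4: S + M ≡ H (mod 10)] column 4 reads S+M+carry(1)=H with S=2, H=0; with digits 0,1,2,3,4,5,6,8 already taken and all letters distinct, the only value for M is 7. So M=7.

Answer: F=3, H=0, K=4, L=8, M=7, O=6, Q=5, S=2, T=1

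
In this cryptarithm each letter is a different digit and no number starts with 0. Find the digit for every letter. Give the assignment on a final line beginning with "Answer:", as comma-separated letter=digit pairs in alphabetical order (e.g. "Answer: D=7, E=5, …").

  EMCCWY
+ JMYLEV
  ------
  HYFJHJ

Step 1. [col 1: Y + V ≡ J (mod 10)] V=6 is one option consistent with column 1 (Y + V ≡ J (mod 10), carry-in 0) — take it ⇒ V=6.
Step 2. [col 1: Y + V ≡ J (mod 10)] column 1 (Y + V ≡ J (mod 10), carry-in 0) doesn't pin J yet; pick J=1 and continue, so J=1.
Step 3. [col 1: Y + V ≡ J (mod 10)] from column 1 (V=6, J=1, carry-in 0, digits 1,6 already taken and all letters distinct): Y must equal 5 ⇒ Y=5.
Step 4. [col 2: W + E ≡ H (mod 10)] W=0 is one option consistent with column 2 (W + E ≡ H (mod 10), carry-in 1) — take it. So W=0.
Step 5. [col 2: W + E ≡ H (mod 10)] several values work for H in column 2 (W + E ≡ H (mod 10), carry-in 1); try H=9 ⇒ H=9.
Step 6. [col 2: W + E ≡ H (mod 10)] column 2: given W=0, H=9, carry-in 1, and digits 0,1,5,6,9 already taken and all letters distinct, W+E≡H (mod 10) forces E=8. So E=8.
Step 7. [col 3: C + L ≡ J (mod 10)] no forcing yet in column 3 (carry-in 0); L=4 is free and consistent — try it. So L=4.
Step 8. [col 3: C + L ≡ J (mod 10)] from column 3 (L=4, J=1, carry-in 0, digits 0,1,4,5,6,8,9 already taken and all letters distinct): C must equal 7 ⇒ C=7.
Step 9. [col 4: C + Y ≡ F (mod 10)] column 4: given C=7, Y=5, carry-in 1, and digits 0,1,4,5,6,7,8,9 already taken and all letters distinct, C+Y≡F (mod 10) forces F=3 ⇒ F=3.
Step 10. [col 5: M + M ≡ Y (mod 10)] column 5: given Y=5, carry-in 1, and digits 0,1,3,4,5,6,7,8,9 already taken and all letters distinct, M+M≡Y (mod 10) forces M=2. So M=2.

Answer: C=7, E=8, F=3, H=9, J=1, L=4, M=2, V=6, W=0, Y=5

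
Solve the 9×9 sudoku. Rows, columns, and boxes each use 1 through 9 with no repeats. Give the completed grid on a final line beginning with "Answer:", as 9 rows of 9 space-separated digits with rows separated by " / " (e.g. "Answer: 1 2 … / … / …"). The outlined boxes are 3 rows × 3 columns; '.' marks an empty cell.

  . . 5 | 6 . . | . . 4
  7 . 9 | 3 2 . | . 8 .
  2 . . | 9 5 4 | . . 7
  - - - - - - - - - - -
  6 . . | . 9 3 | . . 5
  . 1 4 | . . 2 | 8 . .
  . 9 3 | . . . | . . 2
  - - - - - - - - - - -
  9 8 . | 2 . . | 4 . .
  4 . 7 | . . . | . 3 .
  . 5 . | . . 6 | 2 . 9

Step 1. [r2c6∈{1}] nothing but 1 survives at r2c6 ⇒ r2c6=1.
Step 2. [r2c9∈{6}] r2c9 is down to just 6. So r2c9=6.
Step 3. [r3c8∈{1}] r3c8 is down to just 1 ⇒ r3c8=1.
Step 4. [r9c8∈{7}] only 7 remains possible at r9c8, so r9c8=7.
Step 5. [r7c9∈{1}] r7c9 has the single candidate 1, so r7c9=1.
Step 6. [r7c8∈{5,6}] col 8 places 5 nowhere but r7c8. So r7c8=5.
Step 7. [r9c1∈{1,3}] 3 has one home in box 7: r9c1 ⇒ r9c1=3.
Step 8. [r8c9∈{8}] r8c9 is down to just 8 ⇒ r8c9=8.
Step 9. [r8c5∈{1}] r8c5 has the single candidate 1. So r8c5=1.
Step 10. [r7c6∈{7}] nothing but 7 survives at r7c6 ⇒ r7c6=7.
Step 11. [r1c6∈{8}] r1c6's peers cover all but 8. So r1c6=8.
Step 12. [r6c6∈{5}] r6c6's peers cover all but 5 ⇒ r6c6=5.
Step 13. [r5c4∈{7}] nothing but 7 survives at r5c4 ⇒ r5c4=7.
Step 14. [r6c7∈{1,6,7}] 7 has one home in row 6: r6c7. So r6c7=7.
Step 15. [r6c1∈{8}] r6c1 has the single candidate 8 ⇒ r6c1=8.
Step 16. [r4c4∈{1,4,8}] r4c4 is the only open cell in row 4 admitting 8 ⇒ r4c4=8.
Step 17. [r3c7∈{3}] r3c7's peers cover all but 3 ⇒ r3c7=3.
Step 18. [r5c8∈{6,9}] row 5 places 9 nowhere but r5c8. So r5c8=9.
Step 19. [r3c2∈{6}] r3c2's peers cover all but 6. So r3c2=6.
Step 20. [r6c8∈{4,6}] 6 has one home in col 8: r6c8, so r6c8=6.
Step 21. [r9c4∈{4}] r9c4's peers cover all but 4. So r9c4=4.
Step 22. [r8c2∈{2}] nothing but 2 survives at r8c2, so r8c2=2.
Step 23. [r2c2∈{4}] r2c2 has the single candidate 4, so r2c2=4.
Step 24. [r6c5∈{4}] only 4 remains possible at r6c5, so r6c5=4.
Step 25. [r9c5∈{8}] r9c5's peers cover all but 8, so r9c5=8.
Step 26. [r5c5∈{6}] r5c5 has the single candidate 6. So r5c5=6.
Step 27. [r2c7∈{5}] r2c7's peers cover all but 5. So r2c7=5.
Step 28. [r8c4∈{5}] r8c4's peers cover all but 5. So r8c4=5.
Step 29. [r8c6∈{9}] r8c6 has the single candidate 9. So r8c6=9.
Step 30. [r9c3∈{1}] r9c3's peers cover all but 1, so r9c3=1.
Step 31. [r1c1∈{1}] r1c1 is down to just 1 ⇒ r1c1=1.
Step 32. [r8c7∈{6}] only 6 remains possible at r8c7, so r8c7=6.
Step 33. [r5c9∈{3}] nothing but 3 survives at r5c9. So r5c9=3.
Step 34. [r6c4∈{1}] r6c4's peers cover all but 1. So r6c4=1.
Step 35. [r1c7∈{9}] nothing but 9 survives at r1c7 ⇒ r1c7=9.
Step 36. [r1c8∈{2}] r1c8's peers cover all but 2. So r1c8=2.
Step 37. [r7c5∈{3}] r7c5's peers cover all but 3, so r7c5=3.
Step 38. [r4c2∈{7}] nothing but 7 survives at r4c2. So r4c2=7.
Step 39. [r4c7∈{1}] r4c7 is down to just 1. So r4c7=1.
Step 40. [r4c3∈{2}] r4c3's peers cover all but 2. So r4c3=2.
Step 41. [r1c5∈{7}] only 7 remains possible at r1c5, so r1c5=7.
Step 42. [r7c3∈{6}] only 6 remains possible at r7c3 ⇒ r7c3=6.
Step 43. [r3c3∈{8}] r3c3's peers cover all but 8 ⇒ r3c3=8.
Step 44. [r1c2∈{3}] r1c2 is down to just 3 ⇒ r1c2=3.
Step 45. [r5c1∈{5}] r5c1 has the single candidate 5 ⇒ r5c1=5.
Step 46. [r4c8∈{4}] only 4 remains possible at r4c8 ⇒ r4c8=4.

Answer: 1 3 5 6 7 8 9 2 4 / 7 4 9 3 2 1 5 8 6 / 2 6 8 9 5 4 3 1 7 / 6 7 2 8 9 3 1 4 5 / 5 1 4 7 6 2 8 9 3 / 8 9 3 1 4 5 7 6 2 / 9 8 6 2 3 7 4 5 1 / 4 2 7 5 1 9 6 3 8 / 3 5 1 4 8 6 2 7 9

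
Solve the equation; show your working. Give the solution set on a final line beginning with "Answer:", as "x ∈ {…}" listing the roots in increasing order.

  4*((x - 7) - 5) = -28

Step 1. [4*((x - 7) - 5) = -28] LHS = 4·(…); ÷4 both sides ⇒ div: (x - 7) - 5 = -7.
Step 2. [(x - 7) - 5 = -7] the outer -5 inverts by adding 5, so sub: x - 7 = -2.
Step 3. [x - 7 = -2] peel the -7: add 7 from each side ⇒ sub: x = 5.

Answer: x ∈ {5}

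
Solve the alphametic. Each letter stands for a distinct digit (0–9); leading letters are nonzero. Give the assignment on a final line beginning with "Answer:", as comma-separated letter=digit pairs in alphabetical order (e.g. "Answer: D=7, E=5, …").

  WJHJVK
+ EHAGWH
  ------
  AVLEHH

Step 1. [col 1: K + H ≡ H (mod 10)] in column 1 we have K+H≡H with carry-in 0; given nothing yet and all letters distinct, none taken yet, that pins K to 0, so K=0.
Step 2. [col 1: K + H ≡ H (mod 10)] several values work for H in column 1 (K + H ≡ H (mod 10), carry-in 0); try H=1 ⇒ H=1.
Step 3. [col 2: V + W ≡ H (mod 10)] several values work for W in column 2 (V + W ≡ H (mod 10), carry-in 0); try W=2, so W=2.
Step 4. [col 2: V + W ≡ H (mod 10)] from column 2 (W=2, H=1, carry-in 0, digits 0,1,2 already taken and all letters distinct): V must equal 9 ⇒ V=9.
Step 5. [col 3: J + G ≡ E (mod 10)] G=4 is one option consistent with column 3 (J + G ≡ E (mod 10), carry-in 1) — take it ⇒ G=4.
Step 6. [col 3: J + G ≡ E (mod 10)] E=3 is one option consistent with column 3 (J + G ≡ E (mod 10), carry-in 1) — take it. So E=3.
Step 7. [col 3: J + G ≡ E (mod 10)] from column 3 (G=4, E=3, carry-in 1, digits 0,1,2,3,4,9 already taken and all letters distinct): J must equal 8 ⇒ J=8.
Step 8. [col 4: H + A ≡ L (mod 10)] from column 4 (H=1, carry-in 1, digits 0,1,2,3,4,8,9 already taken and all letters distinct): L must equal 7, so L=7.
Step 9. [col 4: H + A ≡ L (mod 10)] column 4 reads H+A+carry(1)=L with H=1, L=7; with digits 0,1,2,3,4,7,8,9 already taken and all letters distinct, the only value for A is 5, so A=5.

Answer: A=5, E=3, G=4, H=1, J=8, K=0, L=7, V=9, W=2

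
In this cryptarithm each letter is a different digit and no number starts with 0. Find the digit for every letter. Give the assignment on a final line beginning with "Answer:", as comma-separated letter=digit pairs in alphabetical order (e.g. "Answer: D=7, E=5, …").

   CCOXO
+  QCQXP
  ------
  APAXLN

Step 1. [col 1: O + P ≡ N (mod 10)] column 1 (O + P ≡ N (mod 10), carry-in 0) doesn't pin N yet; pick N=0 and continue. So N=0.
Step 2. [col 1: O + P ≡ N (mod 10)] column 1 (O + P ≡ N (mod 10), carry-in 0) doesn't pin P yet; pick P=2 and continue ⇒ P=2.
Step 3. [A] the sum has 6 digits but both addends have 5; that extra leading digit A is the final carry, namely 1 ⇒ A=1.
Step 4. [col 1: O + P ≡ N (mod 10)] column 1 reads O+P+carry(0)=N with P=2, N=0; with digits 0,1,2 already taken and all letters distinct, the only value for O is 8. So O=8.
Step 5. [col 2: X + X ≡ L (mod 10)] column 2 (X + X ≡ L (mod 10), carry-in 1) doesn't pin L yet; pick L=9 and continue, so L=9.
Step 6. [col 2: X + X ≡ L (mod 10)] in column 2 we have X+X≡L with carry-in 1; given L=9 and digits 0,1,2,8,9 already taken and all letters distinct, that pins X to 4, so X=4.
Step 7. [col 3: O + Q ≡ X (mod 10)] in column 3 we have O+Q≡X with carry-in 0; given O=8, X=4 and digits 0,1,2,4,8,9 already taken and all letters distinct, that pins Q to 6, so Q=6.
Step 8. [col 4: C + C ≡ A (mod 10)] column 4 reads C+C+carry(1)=A with A=1; with digits 0,1,2,4,6,8,9 already taken and all letters distinct, the only value for C is 5 ⇒ C=5.

Answer: A=1, C=5, L=9, N=0, O=8, P=2, Q=6, X=4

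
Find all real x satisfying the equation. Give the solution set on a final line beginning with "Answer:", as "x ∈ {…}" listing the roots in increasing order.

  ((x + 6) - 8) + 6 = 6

Step 1. [((x + 6) - 8) + 6 = 6] peel the +6: subtract 6 from each side. So sub: (x + 6) - 8 = 0.
Step 2. [(x + 6) - 8 = 0] -8 is outermost — add 8 both sides, so sub: x + 6 = 8.
Step 3. [x + 6 = 8] subtract 6: x sits inside (… + 6), so sub: x = 2.

Answer: x ∈ {2}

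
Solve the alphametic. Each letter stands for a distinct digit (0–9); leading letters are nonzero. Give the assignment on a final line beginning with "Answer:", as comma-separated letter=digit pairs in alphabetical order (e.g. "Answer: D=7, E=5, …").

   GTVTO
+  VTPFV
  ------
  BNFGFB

Step 1. [col 1: O + V ≡ B (mod 10)] O=5 is one option consistent with column 1 (O + V ≡ B (mod 10), carry-in 0) — take it. So O=5.
Step 2. [col 1: O + V ≡ B (mod 10)] no forcing yet in column 1 (carry-in 0); V=6 is free and consistent — try it ⇒ V=6.
Step 3. [col 1: O + V ≡ B (mod 10)] in column 1 we have O+V≡B with carry-in 0; given O=5, V=6 and digits 5,6 already taken and all letters distinct, that pins B to 1. So B=1.
Step 4. [col 2: T + F ≡ F (mod 10)] from column 2 (nothing yet, carry-in 1, digits 1,5,6 already taken and all letters distinct): T must equal 9 ⇒ T=9.
Step 5. [col 2: T + F ≡ F (mod 10)] F=8 is one option consistent with column 2 (T + F ≡ F (mod 10), carry-in 1) — take it ⇒ F=8.
Step 6. [col 3: V + P ≡ G (mod 10)] no forcing yet in column 3 (carry-in 1); G=7 is free and consistent — try it ⇒ G=7.
Step 7. [col 3: V + P ≡ G (mod 10)] column 3 reads V+P+carry(1)=G with V=6, G=7; with digits 1,5,6,7,8,9 already taken and all letters distinct, the only value for P is 0, so P=0.
Step 8. [col 5: G + V ≡ N (mod 10)] from column 5 (G=7, V=6, carry-in 1, digits 0,1,5,6,7,8,9 already taken and all letters distinct): N must equal 4, so N=4.

Answer: B=1, F=8, G=7, N=4, O=5, P=0, T=9, V=6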